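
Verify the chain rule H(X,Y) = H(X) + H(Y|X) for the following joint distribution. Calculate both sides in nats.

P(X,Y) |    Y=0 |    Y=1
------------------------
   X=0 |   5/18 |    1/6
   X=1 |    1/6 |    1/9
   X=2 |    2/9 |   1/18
H(X,Y) = 1.6920, H(X) = 1.0720, H(Y|X) = 0.6200 (all in nats)

Chain rule: H(X,Y) = H(X) + H(Y|X)

Left side — joint entropy directly:
H(X,Y) = -Σ p(x,y) log p(x,y) = 1.6920 nats

Right side — compute H(Y|X) from the conditional distributions:
P(X) = (4/9, 5/18, 5/18), so H(X) = 1.0720 nats
H(Y|X) = Σ_x P(X=x) · H(Y|X=x):
  P(Y|X=0) = (5/8, 3/8), H(Y|X=0) = 0.6616, weight P(X=0) = 4/9
  P(Y|X=1) = (3/5, 2/5), H(Y|X=1) = 0.6730, weight P(X=1) = 5/18
  P(Y|X=2) = (4/5, 1/5), H(Y|X=2) = 0.5004, weight P(X=2) = 5/18
H(Y|X) = 0.6200 nats

H(X) + H(Y|X) = 1.0720 + 0.6200 = 1.6920 nats

Both sides equal 1.6920 nats. ✓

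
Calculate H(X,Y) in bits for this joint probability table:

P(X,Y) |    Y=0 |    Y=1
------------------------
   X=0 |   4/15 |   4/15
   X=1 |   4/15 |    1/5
1.9899 bits

Joint entropy is H(X,Y) = -Σ_{x,y} p(x,y) log p(x,y).

Summing over all non-zero entries:
H(X,Y) = -[4/15·log_2(4/15) + 4/15·log_2(4/15) + 4/15·log_2(4/15) + 1/5·log_2(1/5)]
H(X,Y) = 1.9899 bits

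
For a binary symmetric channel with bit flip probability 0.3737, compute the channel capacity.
0.0465 bits

For a binary symmetric channel (BSC) with error probability p:
Capacity C = 1 - H(p) bits per symbol

where H(p) = -p log₂(p) - (1-p) log₂(1-p) is the binary entropy function.

H(0.3737) = 0.9535 bits
C = 1 - 0.9535 = 0.0465 bits per symbol

This means we can reliably transmit up to 0.0465 bits of information per channel use.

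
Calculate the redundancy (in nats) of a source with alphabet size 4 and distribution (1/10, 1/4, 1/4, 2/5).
0.0964 nats

Redundancy measures how far a source is from maximum entropy:
R = H_max - H(X)

Maximum entropy for 4 symbols: H_max = log_e(4) = 1.3863 nats
Actual entropy: H(X) = 1.2899 nats
Redundancy: R = 1.3863 - 1.2899 = 0.0964 nats

This redundancy represents potential for compression: the source could be compressed by 0.0964 nats per symbol.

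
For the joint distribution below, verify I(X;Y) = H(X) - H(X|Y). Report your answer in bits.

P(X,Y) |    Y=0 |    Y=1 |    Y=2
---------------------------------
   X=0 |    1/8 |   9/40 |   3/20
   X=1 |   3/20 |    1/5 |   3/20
I(X;Y) = 0.0027 bits

Mutual information has multiple equivalent forms:
- I(X;Y) = H(X) - H(X|Y)
- I(X;Y) = H(Y) - H(Y|X)
- I(X;Y) = H(X) + H(Y) - H(X,Y)

Computing all quantities:
H(X) = 1.0000, H(Y) = 1.5579, H(X,Y) = 2.5552
H(X|Y) = 0.9973, H(Y|X) = 1.5552

Verification:
H(X) - H(X|Y) = 1.0000 - 0.9973 = 0.0027
H(Y) - H(Y|X) = 1.5579 - 1.5552 = 0.0027
H(X) + H(Y) - H(X,Y) = 1.0000 + 1.5579 - 2.5552 = 0.0027

All forms give I(X;Y) = 0.0027 bits. ✓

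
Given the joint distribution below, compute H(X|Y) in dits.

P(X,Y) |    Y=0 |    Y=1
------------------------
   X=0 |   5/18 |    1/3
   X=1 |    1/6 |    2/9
0.2901 dits

Using the chain rule: H(X|Y) = H(X,Y) - H(Y)

First, compute H(X,Y) = 0.5884 dits

Marginal P(Y) = (4/9, 5/9)
H(Y) = 0.2983 dits

H(X|Y) = H(X,Y) - H(Y) = 0.5884 - 0.2983 = 0.2901 dits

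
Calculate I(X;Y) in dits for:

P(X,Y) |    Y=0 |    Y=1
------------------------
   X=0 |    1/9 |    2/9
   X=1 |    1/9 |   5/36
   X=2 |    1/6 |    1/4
0.0017 dits

Mutual information: I(X;Y) = H(X) + H(Y) - H(X,Y)

Marginals:
P(X) = (1/3, 1/4, 5/12), H(X) = 0.4680 dits
P(Y) = (7/18, 11/18), H(Y) = 0.2902 dits

Joint entropy: H(X,Y) = 0.7565 dits

I(X;Y) = 0.4680 + 0.2902 - 0.7565 = 0.0017 dits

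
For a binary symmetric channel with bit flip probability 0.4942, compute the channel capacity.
0.0001 bits

For a binary symmetric channel (BSC) with error probability p:
Capacity C = 1 - H(p) bits per symbol

where H(p) = -p log₂(p) - (1-p) log₂(1-p) is the binary entropy function.

H(0.4942) = 0.9999 bits
C = 1 - 0.9999 = 0.0001 bits per symbol

This means we can reliably transmit up to 0.0001 bits of information per channel use.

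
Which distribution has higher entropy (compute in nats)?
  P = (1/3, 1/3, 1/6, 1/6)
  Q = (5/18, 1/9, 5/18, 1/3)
P

Computing entropies in nats:
H(P) = 1.3297
H(Q) = 1.3220

Distribution P has higher entropy.

Intuition: The distribution closer to uniform (more spread out) has higher entropy.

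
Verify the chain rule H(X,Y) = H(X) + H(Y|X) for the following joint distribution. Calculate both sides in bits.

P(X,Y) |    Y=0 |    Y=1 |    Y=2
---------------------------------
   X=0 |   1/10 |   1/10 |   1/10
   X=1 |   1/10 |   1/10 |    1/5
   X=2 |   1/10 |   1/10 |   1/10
H(X,Y) = 3.1219, H(X) = 1.5710, H(Y|X) = 1.5510 (all in bits)

Chain rule: H(X,Y) = H(X) + H(Y|X)

Left side — joint entropy directly:
H(X,Y) = -Σ p(x,y) log p(x,y) = 3.1219 bits

Right side — compute H(Y|X) from the conditional distributions:
P(X) = (3/10, 2/5, 3/10), so H(X) = 1.5710 bits
H(Y|X) = Σ_x P(X=x) · H(Y|X=x):
  P(Y|X=0) = (1/3, 1/3, 1/3), H(Y|X=0) = 1.5850, weight P(X=0) = 3/10
  P(Y|X=1) = (1/4, 1/4, 1/2), H(Y|X=1) = 1.5000, weight P(X=1) = 2/5
  P(Y|X=2) = (1/3, 1/3, 1/3), H(Y|X=2) = 1.5850, weight P(X=2) = 3/10
H(Y|X) = 1.5510 bits

H(X) + H(Y|X) = 1.5710 + 1.5510 = 3.1219 bits

Both sides equal 3.1219 bits. ✓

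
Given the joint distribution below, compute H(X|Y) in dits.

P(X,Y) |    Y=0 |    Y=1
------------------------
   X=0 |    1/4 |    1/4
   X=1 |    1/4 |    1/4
0.3010 dits

Using the chain rule: H(X|Y) = H(X,Y) - H(Y)

First, compute H(X,Y) = 0.6021 dits

Marginal P(Y) = (1/2, 1/2)
H(Y) = 0.3010 dits

H(X|Y) = H(X,Y) - H(Y) = 0.6021 - 0.3010 = 0.3010 dits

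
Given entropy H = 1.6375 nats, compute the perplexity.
5.1423

Perplexity is e^H (or exp(H) for natural log).

H = 1.6375 nats
Perplexity = e^1.6375 = 5.1423

Interpretation: The model's uncertainty is equivalent to choosing uniformly among 5.1 options.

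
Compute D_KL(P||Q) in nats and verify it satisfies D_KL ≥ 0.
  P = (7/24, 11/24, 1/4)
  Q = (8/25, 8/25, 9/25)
0.0465 nats

KL divergence satisfies the Gibbs inequality: D_KL(P||Q) ≥ 0 for all distributions P, Q.

D_KL(P||Q) = Σ p(x) log(p(x)/q(x))
Term by term:
  x=0: 7/24 × log_e[(7/24)/(8/25)] = -0.0270
  x=1: 11/24 × log_e[(11/24)/(8/25)] = 0.1647
  x=2: 1/4 × log_e[(1/4)/(9/25)] = -0.0912
D_KL(P||Q) = 0.0465 nats

D_KL(P||Q) = 0.0465 ≥ 0 ✓

This non-negativity is a fundamental property: relative entropy cannot be negative because it measures how different Q is from P.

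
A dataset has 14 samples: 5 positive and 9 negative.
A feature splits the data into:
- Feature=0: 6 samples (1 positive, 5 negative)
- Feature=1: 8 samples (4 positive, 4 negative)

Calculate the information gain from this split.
0.0903 bits

Information Gain = H(Y) - H(Y|Feature)

Before split:
P(positive) = 5/14 = 0.3571
H(Y) = 0.9403 bits

After split:
Feature=0: H = 0.6500 bits (weight = 6/14)
Feature=1: H = 1.0000 bits (weight = 8/14)
H(Y|Feature) = (6/14)×0.6500 + (8/14)×1.0000 = 0.8500 bits

Information Gain = 0.9403 - 0.8500 = 0.0903 bits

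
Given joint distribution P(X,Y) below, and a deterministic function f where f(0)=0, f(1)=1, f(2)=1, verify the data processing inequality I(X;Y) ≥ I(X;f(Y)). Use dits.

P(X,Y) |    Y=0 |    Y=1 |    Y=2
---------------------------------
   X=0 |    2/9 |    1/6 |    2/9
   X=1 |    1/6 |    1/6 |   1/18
I(X;Y) = 0.0142, I(X;f(Y)) = 0.0009, inequality holds: 0.0142 ≥ 0.0009

Data Processing Inequality: For any Markov chain X → Y → Z, we have I(X;Y) ≥ I(X;Z).

Here Z = f(Y) is a deterministic function of Y, forming X → Y → Z.

Original I(X;Y) = 0.0142 dits

After applying f:
P(X,Z) where Z=f(Y):
- P(X,Z=0) = P(X,Y=0)
- P(X,Z=1) = P(X,Y=1) + P(X,Y=2)

I(X;Z) = I(X;f(Y)) = 0.0009 dits

Verification: 0.0142 ≥ 0.0009 ✓

Information cannot be created by processing; the function f can only lose information about X.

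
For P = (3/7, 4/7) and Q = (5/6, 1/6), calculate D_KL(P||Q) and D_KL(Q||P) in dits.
D_KL(P||Q) = 0.1820, D_KL(Q||P) = 0.1515

KL divergence is not symmetric: D_KL(P||Q) ≠ D_KL(Q||P) in general.

D_KL(P||Q) = 0.1820 dits
D_KL(Q||P) = 0.1515 dits

No, they are not equal!

This asymmetry is why KL divergence is not a true distance metric.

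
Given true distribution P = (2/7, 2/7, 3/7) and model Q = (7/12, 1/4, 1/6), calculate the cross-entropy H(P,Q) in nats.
1.3180 nats

Cross-entropy: H(P,Q) = -Σ p(x) log q(x)

Alternatively: H(P,Q) = H(P) + D_KL(P||Q)
H(P) = 1.0790 nats
D_KL(P||Q) = 0.2390 nats

H(P,Q) = 1.0790 + 0.2390 = 1.3180 nats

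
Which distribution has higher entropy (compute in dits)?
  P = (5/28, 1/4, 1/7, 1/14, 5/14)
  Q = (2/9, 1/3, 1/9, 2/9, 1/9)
Q

Computing entropies in dits:
H(P) = 0.6464
H(Q) = 0.6614

Distribution Q has higher entropy.

Intuition: The distribution closer to uniform (more spread out) has higher entropy.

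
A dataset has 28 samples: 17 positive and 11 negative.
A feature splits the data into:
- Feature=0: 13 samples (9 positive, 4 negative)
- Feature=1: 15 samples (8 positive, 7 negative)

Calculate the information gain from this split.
0.0192 bits

Information Gain = H(Y) - H(Y|Feature)

Before split:
P(positive) = 17/28 = 0.6071
H(Y) = 0.9666 bits

After split:
Feature=0: H = 0.8905 bits (weight = 13/28)
Feature=1: H = 0.9968 bits (weight = 15/28)
H(Y|Feature) = (13/28)×0.8905 + (15/28)×0.9968 = 0.9474 bits

Information Gain = 0.9666 - 0.9474 = 0.0192 bits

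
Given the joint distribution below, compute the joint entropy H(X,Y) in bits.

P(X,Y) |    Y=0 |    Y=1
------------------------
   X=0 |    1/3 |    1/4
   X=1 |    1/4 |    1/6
1.9591 bits

Joint entropy is H(X,Y) = -Σ_{x,y} p(x,y) log p(x,y).

Summing over all non-zero entries:
H(X,Y) = -[1/3·log_2(1/3) + 1/4·log_2(1/4) + 1/4·log_2(1/4) + 1/6·log_2(1/6)]
H(X,Y) = 1.9591 bits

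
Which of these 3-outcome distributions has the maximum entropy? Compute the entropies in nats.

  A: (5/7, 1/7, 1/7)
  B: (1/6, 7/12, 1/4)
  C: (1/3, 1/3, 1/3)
C

For a discrete distribution over n outcomes, entropy is maximized by the uniform distribution.

Computing entropies:
H(A) = 0.7963 nats
H(B) = 0.9596 nats
H(C) = 1.0986 nats

The uniform distribution (where all probabilities equal 1/3) achieves the maximum entropy of log_e(3) = 1.0986 nats.

Distribution C has the highest entropy.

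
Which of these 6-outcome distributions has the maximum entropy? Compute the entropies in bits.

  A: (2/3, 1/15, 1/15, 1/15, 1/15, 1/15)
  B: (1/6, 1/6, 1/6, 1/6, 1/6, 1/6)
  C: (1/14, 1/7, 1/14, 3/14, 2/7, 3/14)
B

For a discrete distribution over n outcomes, entropy is maximized by the uniform distribution.

Computing entropies:
H(A) = 1.6923 bits
H(B) = 2.5850 bits
H(C) = 2.4138 bits

The uniform distribution (where all probabilities equal 1/6) achieves the maximum entropy of log_2(6) = 2.5850 bits.

Distribution B has the highest entropy.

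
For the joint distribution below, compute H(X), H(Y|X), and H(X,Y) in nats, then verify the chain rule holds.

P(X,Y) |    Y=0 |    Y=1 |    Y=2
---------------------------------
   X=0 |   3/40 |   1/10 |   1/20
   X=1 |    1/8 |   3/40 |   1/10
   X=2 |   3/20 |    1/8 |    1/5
H(X,Y) = 2.1252, H(X) = 1.0504, H(Y|X) = 1.0747 (all in nats)

Chain rule: H(X,Y) = H(X) + H(Y|X)

Left side — joint entropy directly:
H(X,Y) = -Σ p(x,y) log p(x,y) = 2.1252 nats

Right side — compute H(Y|X) from the conditional distributions:
P(X) = (9/40, 3/10, 19/40), so H(X) = 1.0504 nats
H(Y|X) = Σ_x P(X=x) · H(Y|X=x):
  P(Y|X=0) = (1/3, 4/9, 2/9), H(Y|X=0) = 1.0609, weight P(X=0) = 9/40
  P(Y|X=1) = (5/12, 1/4, 1/3), H(Y|X=1) = 1.0776, weight P(X=1) = 3/10
  P(Y|X=2) = (6/19, 5/19, 8/19), H(Y|X=2) = 1.0795, weight P(X=2) = 19/40
H(Y|X) = 1.0747 nats

H(X) + H(Y|X) = 1.0504 + 1.0747 = 2.1252 nats

Both sides equal 2.1252 nats. ✓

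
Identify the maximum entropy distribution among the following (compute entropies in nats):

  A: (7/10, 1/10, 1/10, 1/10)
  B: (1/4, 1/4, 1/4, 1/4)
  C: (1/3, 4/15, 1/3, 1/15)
B

For a discrete distribution over n outcomes, entropy is maximized by the uniform distribution.

Computing entropies:
H(A) = 0.9404 nats
H(B) = 1.3863 nats
H(C) = 1.2654 nats

The uniform distribution (where all probabilities equal 1/4) achieves the maximum entropy of log_e(4) = 1.3863 nats.

Distribution B has the highest entropy.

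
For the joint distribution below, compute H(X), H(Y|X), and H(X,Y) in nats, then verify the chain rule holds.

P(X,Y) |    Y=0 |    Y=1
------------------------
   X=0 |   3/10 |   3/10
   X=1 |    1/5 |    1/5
H(X,Y) = 1.3662, H(X) = 0.6730, H(Y|X) = 0.6931 (all in nats)

Chain rule: H(X,Y) = H(X) + H(Y|X)

Left side — joint entropy directly:
H(X,Y) = -Σ p(x,y) log p(x,y) = 1.3662 nats

Right side — compute H(Y|X) from the conditional distributions:
P(X) = (3/5, 2/5), so H(X) = 0.6730 nats
H(Y|X) = Σ_x P(X=x) · H(Y|X=x):
  P(Y|X=0) = (1/2, 1/2), H(Y|X=0) = 0.6931, weight P(X=0) = 3/5
  P(Y|X=1) = (1/2, 1/2), H(Y|X=1) = 0.6931, weight P(X=1) = 2/5
H(Y|X) = 0.6931 nats

H(X) + H(Y|X) = 0.6730 + 0.6931 = 1.3662 nats

Both sides equal 1.3662 nats. ✓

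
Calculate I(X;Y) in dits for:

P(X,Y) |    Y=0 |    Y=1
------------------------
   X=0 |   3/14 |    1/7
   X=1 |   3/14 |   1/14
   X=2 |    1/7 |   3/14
0.0180 dits

Mutual information: I(X;Y) = H(X) + H(Y) - H(X,Y)

Marginals:
P(X) = (5/14, 2/7, 5/14), H(X) = 0.4748 dits
P(Y) = (4/7, 3/7), H(Y) = 0.2966 dits

Joint entropy: H(X,Y) = 0.7534 dits

I(X;Y) = 0.4748 + 0.2966 - 0.7534 = 0.0180 dits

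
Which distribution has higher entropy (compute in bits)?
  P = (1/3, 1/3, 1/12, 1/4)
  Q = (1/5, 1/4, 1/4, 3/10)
Q

Computing entropies in bits:
H(P) = 1.8554
H(Q) = 1.9855

Distribution Q has higher entropy.

Intuition: The distribution closer to uniform (more spread out) has higher entropy.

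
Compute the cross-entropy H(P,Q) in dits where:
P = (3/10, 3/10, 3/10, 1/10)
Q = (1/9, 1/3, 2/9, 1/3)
0.6731 dits

Cross-entropy: H(P,Q) = -Σ p(x) log q(x)

Alternatively: H(P,Q) = H(P) + D_KL(P||Q)
H(P) = 0.5706 dits
D_KL(P||Q) = 0.1025 dits

H(P,Q) = 0.5706 + 0.1025 = 0.6731 dits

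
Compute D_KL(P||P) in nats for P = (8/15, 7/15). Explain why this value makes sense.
0.0000 nats

KL divergence satisfies the Gibbs inequality: D_KL(P||Q) ≥ 0 for all distributions P, Q.

D_KL(P||Q) = Σ p(x) log(p(x)/q(x))
Each term is p(x) × log_e(p(x)/p(x)) = p(x) × log_e(1) = 0, so the sum is 0.
D_KL(P||Q) = 0.0000 nats

When P = Q, the KL divergence is exactly 0, as there is no 'divergence' between identical distributions.

This non-negativity is a fundamental property: relative entropy cannot be negative because it measures how different Q is from P.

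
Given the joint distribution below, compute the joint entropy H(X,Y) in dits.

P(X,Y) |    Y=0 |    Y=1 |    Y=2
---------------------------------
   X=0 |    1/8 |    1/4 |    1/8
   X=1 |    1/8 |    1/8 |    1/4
0.7526 dits

Joint entropy is H(X,Y) = -Σ_{x,y} p(x,y) log p(x,y).

Summing over all non-zero entries:
H(X,Y) = -[1/8·log_10(1/8) + 1/4·log_10(1/4) + 1/8·log_10(1/8) + 1/8·log_10(1/8) + 1/8·log_10(1/8) + 1/4·log_10(1/4)]
H(X,Y) = 0.7526 dits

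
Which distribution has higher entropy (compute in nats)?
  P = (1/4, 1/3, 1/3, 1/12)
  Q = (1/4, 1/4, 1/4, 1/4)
Q

Computing entropies in nats:
H(P) = 1.2861
H(Q) = 1.3863

Distribution Q has higher entropy.

Intuition: The distribution closer to uniform (more spread out) has higher entropy.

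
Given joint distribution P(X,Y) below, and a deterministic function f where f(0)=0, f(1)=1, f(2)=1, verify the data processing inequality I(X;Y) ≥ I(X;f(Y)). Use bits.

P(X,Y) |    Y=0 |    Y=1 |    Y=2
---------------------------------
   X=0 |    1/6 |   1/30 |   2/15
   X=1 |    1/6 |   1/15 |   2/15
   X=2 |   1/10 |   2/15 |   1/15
I(X;Y) = 0.0801, I(X;f(Y)) = 0.0138, inequality holds: 0.0801 ≥ 0.0138

Data Processing Inequality: For any Markov chain X → Y → Z, we have I(X;Y) ≥ I(X;Z).

Here Z = f(Y) is a deterministic function of Y, forming X → Y → Z.

Original I(X;Y) = 0.0801 bits

After applying f:
P(X,Z) where Z=f(Y):
- P(X,Z=0) = P(X,Y=0)
- P(X,Z=1) = P(X,Y=1) + P(X,Y=2)

I(X;Z) = I(X;f(Y)) = 0.0138 bits

Verification: 0.0801 ≥ 0.0138 ✓

Information cannot be created by processing; the function f can only lose information about X.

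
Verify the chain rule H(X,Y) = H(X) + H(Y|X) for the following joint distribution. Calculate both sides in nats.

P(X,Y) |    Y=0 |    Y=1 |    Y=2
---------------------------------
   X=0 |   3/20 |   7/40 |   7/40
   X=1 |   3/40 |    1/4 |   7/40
H(X,Y) = 1.7405, H(X) = 0.6931, H(Y|X) = 1.0473 (all in nats)

Chain rule: H(X,Y) = H(X) + H(Y|X)

Left side — joint entropy directly:
H(X,Y) = -Σ p(x,y) log p(x,y) = 1.7405 nats

Right side — compute H(Y|X) from the conditional distributions:
P(X) = (1/2, 1/2), so H(X) = 0.6931 nats
H(Y|X) = Σ_x P(X=x) · H(Y|X=x):
  P(Y|X=0) = (3/10, 7/20, 7/20), H(Y|X=0) = 1.0961, weight P(X=0) = 1/2
  P(Y|X=1) = (3/20, 1/2, 7/20), H(Y|X=1) = 0.9986, weight P(X=1) = 1/2
H(Y|X) = 1.0473 nats

H(X) + H(Y|X) = 0.6931 + 1.0473 = 1.7405 nats

Both sides equal 1.7405 nats. ✓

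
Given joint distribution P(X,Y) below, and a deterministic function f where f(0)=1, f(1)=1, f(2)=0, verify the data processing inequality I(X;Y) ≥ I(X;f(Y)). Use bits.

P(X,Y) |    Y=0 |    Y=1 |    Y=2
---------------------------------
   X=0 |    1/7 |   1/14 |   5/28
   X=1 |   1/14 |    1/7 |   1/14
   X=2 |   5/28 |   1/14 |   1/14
I(X;Y) = 0.0950, I(X;f(Y)) = 0.0380, inequality holds: 0.0950 ≥ 0.0380

Data Processing Inequality: For any Markov chain X → Y → Z, we have I(X;Y) ≥ I(X;Z).

Here Z = f(Y) is a deterministic function of Y, forming X → Y → Z.

Original I(X;Y) = 0.0950 bits

After applying f:
P(X,Z) where Z=f(Y):
- P(X,Z=0) = P(X,Y=2)
- P(X,Z=1) = P(X,Y=0) + P(X,Y=1)

I(X;Z) = I(X;f(Y)) = 0.0380 bits

Verification: 0.0950 ≥ 0.0380 ✓

Information cannot be created by processing; the function f can only lose information about X.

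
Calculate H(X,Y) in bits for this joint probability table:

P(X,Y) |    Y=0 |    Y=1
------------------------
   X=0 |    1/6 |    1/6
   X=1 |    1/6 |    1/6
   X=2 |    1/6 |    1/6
2.5850 bits

Joint entropy is H(X,Y) = -Σ_{x,y} p(x,y) log p(x,y).

Summing over all non-zero entries:
H(X,Y) = -[1/6·log_2(1/6) + 1/6·log_2(1/6) + 1/6·log_2(1/6) + 1/6·log_2(1/6) + 1/6·log_2(1/6) + 1/6·log_2(1/6)]
H(X,Y) = 2.5850 bits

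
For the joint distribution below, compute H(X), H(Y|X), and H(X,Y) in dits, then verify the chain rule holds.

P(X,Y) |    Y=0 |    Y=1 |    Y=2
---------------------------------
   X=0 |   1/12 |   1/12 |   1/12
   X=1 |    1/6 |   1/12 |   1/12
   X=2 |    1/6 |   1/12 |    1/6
H(X,Y) = 0.9287, H(X) = 0.4680, H(Y|X) = 0.4607 (all in dits)

Chain rule: H(X,Y) = H(X) + H(Y|X)

Left side — joint entropy directly:
H(X,Y) = -Σ p(x,y) log p(x,y) = 0.9287 dits

Right side — compute H(Y|X) from the conditional distributions:
P(X) = (1/4, 1/3, 5/12), so H(X) = 0.4680 dits
H(Y|X) = Σ_x P(X=x) · H(Y|X=x):
  P(Y|X=0) = (1/3, 1/3, 1/3), H(Y|X=0) = 0.4771, weight P(X=0) = 1/4
  P(Y|X=1) = (1/2, 1/4, 1/4), H(Y|X=1) = 0.4515, weight P(X=1) = 1/3
  P(Y|X=2) = (2/5, 1/5, 2/5), H(Y|X=2) = 0.4581, weight P(X=2) = 5/12
H(Y|X) = 0.4607 dits

H(X) + H(Y|X) = 0.4680 + 0.4607 = 0.9287 dits

Both sides equal 0.9287 dits. ✓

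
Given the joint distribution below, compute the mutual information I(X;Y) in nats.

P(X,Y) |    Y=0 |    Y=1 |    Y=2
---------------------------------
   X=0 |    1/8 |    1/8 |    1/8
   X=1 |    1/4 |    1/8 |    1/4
0.0109 nats

Mutual information: I(X;Y) = H(X) + H(Y) - H(X,Y)

Marginals:
P(X) = (3/8, 5/8), H(X) = 0.6616 nats
P(Y) = (3/8, 1/4, 3/8), H(Y) = 1.0822 nats

Joint entropy: H(X,Y) = 1.7329 nats

I(X;Y) = 0.6616 + 1.0822 - 1.7329 = 0.0109 nats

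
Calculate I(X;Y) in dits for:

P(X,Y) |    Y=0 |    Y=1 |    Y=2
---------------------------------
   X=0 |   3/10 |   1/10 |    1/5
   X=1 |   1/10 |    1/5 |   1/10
0.0287 dits

Mutual information: I(X;Y) = H(X) + H(Y) - H(X,Y)

Marginals:
P(X) = (3/5, 2/5), H(X) = 0.2923 dits
P(Y) = (2/5, 3/10, 3/10), H(Y) = 0.4729 dits

Joint entropy: H(X,Y) = 0.7365 dits

I(X;Y) = 0.2923 + 0.4729 - 0.7365 = 0.0287 dits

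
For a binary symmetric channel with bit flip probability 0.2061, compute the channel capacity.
0.2660 bits

For a binary symmetric channel (BSC) with error probability p:
Capacity C = 1 - H(p) bits per symbol

where H(p) = -p log₂(p) - (1-p) log₂(1-p) is the binary entropy function.

H(0.2061) = 0.7340 bits
C = 1 - 0.7340 = 0.2660 bits per symbol

This means we can reliably transmit up to 0.2660 bits of information per channel use.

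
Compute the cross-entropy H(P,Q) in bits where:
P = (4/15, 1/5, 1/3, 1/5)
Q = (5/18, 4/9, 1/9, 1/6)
2.3004 bits

Cross-entropy: H(P,Q) = -Σ p(x) log q(x)

Alternatively: H(P,Q) = H(P) + D_KL(P||Q)
H(P) = 1.9656 bits
D_KL(P||Q) = 0.3348 bits

H(P,Q) = 1.9656 + 0.3348 = 2.3004 bits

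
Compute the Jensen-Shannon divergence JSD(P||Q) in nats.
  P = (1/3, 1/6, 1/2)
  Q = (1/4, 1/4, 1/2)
0.0072 nats

Jensen-Shannon divergence is:
JSD(P||Q) = 0.5 × D_KL(P||M) + 0.5 × D_KL(Q||M)
where M = 0.5 × (P + Q) is the mixture distribution.

M = 0.5 × (1/3, 1/6, 1/2) + 0.5 × (1/4, 1/4, 1/2) = (7/24, 5/24, 1/2)

D_KL(P||M) = 0.0073 nats
D_KL(Q||M) = 0.0070 nats

JSD(P||Q) = 0.5 × 0.0073 + 0.5 × 0.0070 = 0.0072 nats

Unlike KL divergence, JSD is symmetric and bounded: 0 ≤ JSD ≤ log(2).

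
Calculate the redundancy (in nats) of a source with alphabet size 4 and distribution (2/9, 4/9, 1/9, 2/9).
0.1133 nats

Redundancy measures how far a source is from maximum entropy:
R = H_max - H(X)

Maximum entropy for 4 symbols: H_max = log_e(4) = 1.3863 nats
Actual entropy: H(X) = 1.2730 nats
Redundancy: R = 1.3863 - 1.2730 = 0.1133 nats

This redundancy represents potential for compression: the source could be compressed by 0.1133 nats per symbol.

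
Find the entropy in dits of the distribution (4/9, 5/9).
0.2983 dits

Shannon entropy is H(X) = -Σ p(x) log p(x).

For P = (4/9, 5/9):
H = -4/9 × log_10(4/9) -5/9 × log_10(5/9)
H = 0.2983 dits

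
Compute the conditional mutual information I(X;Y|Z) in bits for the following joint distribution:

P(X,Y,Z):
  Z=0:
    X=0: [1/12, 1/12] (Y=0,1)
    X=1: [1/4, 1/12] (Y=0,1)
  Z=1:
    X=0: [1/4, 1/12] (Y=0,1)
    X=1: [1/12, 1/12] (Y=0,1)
0.0441 bits

Conditional mutual information: I(X;Y|Z) = H(X|Z) + H(Y|Z) - H(X,Y|Z)

H(Z) = 1.0000
H(X,Z) = 1.9183 → H(X|Z) = 0.9183
H(Y,Z) = 1.9183 → H(Y|Z) = 0.9183
H(X,Y,Z) = 2.7925 → H(X,Y|Z) = 1.7925

I(X;Y|Z) = 0.9183 + 0.9183 - 1.7925 = 0.0441 bits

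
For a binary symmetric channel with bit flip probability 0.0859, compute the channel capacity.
0.5774 bits

For a binary symmetric channel (BSC) with error probability p:
Capacity C = 1 - H(p) bits per symbol

where H(p) = -p log₂(p) - (1-p) log₂(1-p) is the binary entropy function.

H(0.0859) = 0.4226 bits
C = 1 - 0.4226 = 0.5774 bits per symbol

This means we can reliably transmit up to 0.5774 bits of information per channel use.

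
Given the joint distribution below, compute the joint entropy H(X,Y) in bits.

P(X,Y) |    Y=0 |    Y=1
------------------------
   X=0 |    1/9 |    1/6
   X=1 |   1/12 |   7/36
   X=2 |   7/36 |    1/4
2.5006 bits

Joint entropy is H(X,Y) = -Σ_{x,y} p(x,y) log p(x,y).

Summing over all non-zero entries:
H(X,Y) = -[1/9·log_2(1/9) + 1/6·log_2(1/6) + 1/12·log_2(1/12) + 7/36·log_2(7/36) + 7/36·log_2(7/36) + 1/4·log_2(1/4)]
H(X,Y) = 2.5006 bits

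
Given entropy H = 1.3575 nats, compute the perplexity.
3.8865

Perplexity is e^H (or exp(H) for natural log).

H = 1.3575 nats
Perplexity = e^1.3575 = 3.8865

Interpretation: The model's uncertainty is equivalent to choosing uniformly among 3.9 options.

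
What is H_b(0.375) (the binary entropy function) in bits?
0.9544 bits

The binary entropy function is:
H(p) = -p log(p) - (1-p) log(1-p)

H(0.375) = -0.375 × log_2(0.375) - 0.625 × log_2(0.625)
H(0.375) = 0.9544 bits

Note: Binary entropy is maximized at p=0.5 (H=1 bit) and minimized at p=0 or p=1 (H=0).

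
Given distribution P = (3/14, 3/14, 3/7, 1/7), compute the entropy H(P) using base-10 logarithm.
0.5651 dits

Shannon entropy is H(X) = -Σ p(x) log p(x).

For P = (3/14, 3/14, 3/7, 1/7):
H = -3/14 × log_10(3/14) -3/14 × log_10(3/14) -3/7 × log_10(3/7) -1/7 × log_10(1/7)
H = 0.5651 dits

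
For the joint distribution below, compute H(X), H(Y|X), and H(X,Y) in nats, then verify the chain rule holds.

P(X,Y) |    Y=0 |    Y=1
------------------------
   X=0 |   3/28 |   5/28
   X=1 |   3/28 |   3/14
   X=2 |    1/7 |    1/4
H(X,Y) = 1.7409, H(X) = 1.0898, H(Y|X) = 0.6511 (all in nats)

Chain rule: H(X,Y) = H(X) + H(Y|X)

Left side — joint entropy directly:
H(X,Y) = -Σ p(x,y) log p(x,y) = 1.7409 nats

Right side — compute H(Y|X) from the conditional distributions:
P(X) = (2/7, 9/28, 11/28), so H(X) = 1.0898 nats
H(Y|X) = Σ_x P(X=x) · H(Y|X=x):
  P(Y|X=0) = (3/8, 5/8), H(Y|X=0) = 0.6616, weight P(X=0) = 2/7
  P(Y|X=1) = (1/3, 2/3), H(Y|X=1) = 0.6365, weight P(X=1) = 9/28
  P(Y|X=2) = (4/11, 7/11), H(Y|X=2) = 0.6555, weight P(X=2) = 11/28
H(Y|X) = 0.6511 nats

H(X) + H(Y|X) = 1.0898 + 0.6511 = 1.7409 nats

Both sides equal 1.7409 nats. ✓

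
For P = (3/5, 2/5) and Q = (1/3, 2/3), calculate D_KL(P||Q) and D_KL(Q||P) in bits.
D_KL(P||Q) = 0.2140, D_KL(Q||P) = 0.2086

KL divergence is not symmetric: D_KL(P||Q) ≠ D_KL(Q||P) in general.

D_KL(P||Q) = 0.2140 bits
D_KL(Q||P) = 0.2086 bits

No, they are not equal!

This asymmetry is why KL divergence is not a true distance metric.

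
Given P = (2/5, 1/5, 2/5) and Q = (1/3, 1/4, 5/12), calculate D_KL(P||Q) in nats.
0.0120 nats

KL divergence: D_KL(P||Q) = Σ p(x) log(p(x)/q(x))

Computing term by term:
  x=0: 2/5 × log_e[(2/5)/(1/3)] = 2/5 × 0.1823 = 0.0729
  x=1: 1/5 × log_e[(1/5)/(1/4)] = 1/5 × -0.2231 = -0.0446
  x=2: 2/5 × log_e[(2/5)/(5/12)] = 2/5 × -0.0408 = -0.0163

D_KL(P||Q) = 0.0120 nats

Note: KL divergence is always non-negative and equals 0 iff P = Q.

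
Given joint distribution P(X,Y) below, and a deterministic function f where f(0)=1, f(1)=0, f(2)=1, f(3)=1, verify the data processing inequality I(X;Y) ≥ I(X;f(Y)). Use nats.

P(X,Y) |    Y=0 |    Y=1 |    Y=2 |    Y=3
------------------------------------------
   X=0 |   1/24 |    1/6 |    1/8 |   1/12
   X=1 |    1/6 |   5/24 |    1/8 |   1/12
I(X;Y) = 0.0285, I(X;f(Y)) = 0.0010, inequality holds: 0.0285 ≥ 0.0010

Data Processing Inequality: For any Markov chain X → Y → Z, we have I(X;Y) ≥ I(X;Z).

Here Z = f(Y) is a deterministic function of Y, forming X → Y → Z.

Original I(X;Y) = 0.0285 nats

After applying f:
P(X,Z) where Z=f(Y):
- P(X,Z=0) = P(X,Y=1)
- P(X,Z=1) = P(X,Y=0) + P(X,Y=2) + P(X,Y=3)

I(X;Z) = I(X;f(Y)) = 0.0010 nats

Verification: 0.0285 ≥ 0.0010 ✓

Information cannot be created by processing; the function f can only lose information about X.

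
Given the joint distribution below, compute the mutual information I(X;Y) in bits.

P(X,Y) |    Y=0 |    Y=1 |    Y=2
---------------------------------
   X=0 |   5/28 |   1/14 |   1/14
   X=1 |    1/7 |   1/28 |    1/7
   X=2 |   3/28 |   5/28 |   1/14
0.1172 bits

Mutual information: I(X;Y) = H(X) + H(Y) - H(X,Y)

Marginals:
P(X) = (9/28, 9/28, 5/14), H(X) = 1.5831 bits
P(Y) = (3/7, 2/7, 2/7), H(Y) = 1.5567 bits

Joint entropy: H(X,Y) = 3.0226 bits

I(X;Y) = 1.5831 + 1.5567 - 3.0226 = 0.1172 bits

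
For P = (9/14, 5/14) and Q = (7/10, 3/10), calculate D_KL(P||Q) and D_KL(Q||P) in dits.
D_KL(P||Q) = 0.0033, D_KL(Q||P) = 0.0032

KL divergence is not symmetric: D_KL(P||Q) ≠ D_KL(Q||P) in general.

D_KL(P||Q) = 0.0033 dits
D_KL(Q||P) = 0.0032 dits

No, they are not equal!

This asymmetry is why KL divergence is not a true distance metric.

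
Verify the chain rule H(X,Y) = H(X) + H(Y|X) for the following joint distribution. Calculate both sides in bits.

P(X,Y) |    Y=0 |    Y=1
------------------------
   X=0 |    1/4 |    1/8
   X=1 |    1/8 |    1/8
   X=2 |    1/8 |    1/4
H(X,Y) = 2.5000, H(X) = 1.5613, H(Y|X) = 0.9387 (all in bits)

Chain rule: H(X,Y) = H(X) + H(Y|X)

Left side — joint entropy directly:
H(X,Y) = -Σ p(x,y) log p(x,y) = 2.5000 bits

Right side — compute H(Y|X) from the conditional distributions:
P(X) = (3/8, 1/4, 3/8), so H(X) = 1.5613 bits
H(Y|X) = Σ_x P(X=x) · H(Y|X=x):
  P(Y|X=0) = (2/3, 1/3), H(Y|X=0) = 0.9183, weight P(X=0) = 3/8
  P(Y|X=1) = (1/2, 1/2), H(Y|X=1) = 1.0000, weight P(X=1) = 1/4
  P(Y|X=2) = (1/3, 2/3), H(Y|X=2) = 0.9183, weight P(X=2) = 3/8
H(Y|X) = 0.9387 bits

H(X) + H(Y|X) = 1.5613 + 0.9387 = 2.5000 bits

Both sides equal 2.5000 bits. ✓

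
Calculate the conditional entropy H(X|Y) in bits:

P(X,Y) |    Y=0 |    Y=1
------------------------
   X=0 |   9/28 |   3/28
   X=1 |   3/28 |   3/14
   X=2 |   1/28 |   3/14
1.3447 bits

Using the chain rule: H(X|Y) = H(X,Y) - H(Y)

First, compute H(X,Y) = 2.3410 bits

Marginal P(Y) = (13/28, 15/28)
H(Y) = 0.9963 bits

H(X|Y) = H(X,Y) - H(Y) = 2.3410 - 0.9963 = 1.3447 bits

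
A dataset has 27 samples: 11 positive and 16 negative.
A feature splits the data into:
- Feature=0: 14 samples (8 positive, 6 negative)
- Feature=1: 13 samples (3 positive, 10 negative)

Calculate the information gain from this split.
0.0890 bits

Information Gain = H(Y) - H(Y|Feature)

Before split:
P(positive) = 11/27 = 0.4074
H(Y) = 0.9751 bits

After split:
Feature=0: H = 0.9852 bits (weight = 14/27)
Feature=1: H = 0.7793 bits (weight = 13/27)
H(Y|Feature) = (14/27)×0.9852 + (13/27)×0.7793 = 0.8861 bits

Information Gain = 0.9751 - 0.8861 = 0.0890 bits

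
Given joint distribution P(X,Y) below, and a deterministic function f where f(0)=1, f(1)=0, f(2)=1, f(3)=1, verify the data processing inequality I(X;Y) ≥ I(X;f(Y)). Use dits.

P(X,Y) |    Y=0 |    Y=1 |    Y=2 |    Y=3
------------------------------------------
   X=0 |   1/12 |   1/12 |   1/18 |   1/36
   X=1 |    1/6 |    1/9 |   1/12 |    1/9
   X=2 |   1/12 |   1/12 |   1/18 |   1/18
I(X;Y) = 0.0052, I(X;f(Y)) = 0.0019, inequality holds: 0.0052 ≥ 0.0019

Data Processing Inequality: For any Markov chain X → Y → Z, we have I(X;Y) ≥ I(X;Z).

Here Z = f(Y) is a deterministic function of Y, forming X → Y → Z.

Original I(X;Y) = 0.0052 dits

After applying f:
P(X,Z) where Z=f(Y):
- P(X,Z=0) = P(X,Y=1)
- P(X,Z=1) = P(X,Y=0) + P(X,Y=2) + P(X,Y=3)

I(X;Z) = I(X;f(Y)) = 0.0019 dits

Verification: 0.0052 ≥ 0.0019 ✓

Information cannot be created by processing; the function f can only lose information about X.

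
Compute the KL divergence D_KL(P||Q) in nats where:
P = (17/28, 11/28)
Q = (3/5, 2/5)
0.0001 nats

KL divergence: D_KL(P||Q) = Σ p(x) log(p(x)/q(x))

Computing term by term:
  x=0: 17/28 × log_e[(17/28)/(3/5)] = 17/28 × 0.0118 = 0.0072
  x=1: 11/28 × log_e[(11/28)/(2/5)] = 11/28 × -0.0180 = -0.0071

D_KL(P||Q) = 0.0001 nats

Note: KL divergence is always non-negative and equals 0 iff P = Q.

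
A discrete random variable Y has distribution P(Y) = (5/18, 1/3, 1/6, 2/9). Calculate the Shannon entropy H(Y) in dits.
0.5884 dits

Shannon entropy is H(X) = -Σ p(x) log p(x).

For P = (5/18, 1/3, 1/6, 2/9):
H = -5/18 × log_10(5/18) -1/3 × log_10(1/3) -1/6 × log_10(1/6) -2/9 × log_10(2/9)
H = 0.5884 dits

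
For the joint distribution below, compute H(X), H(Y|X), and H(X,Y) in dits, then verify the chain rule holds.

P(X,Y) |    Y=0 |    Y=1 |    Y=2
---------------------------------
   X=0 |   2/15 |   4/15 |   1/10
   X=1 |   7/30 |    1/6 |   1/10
H(X,Y) = 0.7469, H(X) = 0.3010, H(Y|X) = 0.4459 (all in dits)

Chain rule: H(X,Y) = H(X) + H(Y|X)

Left side — joint entropy directly:
H(X,Y) = -Σ p(x,y) log p(x,y) = 0.7469 dits

Right side — compute H(Y|X) from the conditional distributions:
P(X) = (1/2, 1/2), so H(X) = 0.3010 dits
H(Y|X) = Σ_x P(X=x) · H(Y|X=x):
  P(Y|X=0) = (4/15, 8/15, 1/5), H(Y|X=0) = 0.4385, weight P(X=0) = 1/2
  P(Y|X=1) = (7/15, 1/3, 1/5), H(Y|X=1) = 0.4533, weight P(X=1) = 1/2
H(Y|X) = 0.4459 dits

H(X) + H(Y|X) = 0.3010 + 0.4459 = 0.7469 dits

Both sides equal 0.7469 dits. ✓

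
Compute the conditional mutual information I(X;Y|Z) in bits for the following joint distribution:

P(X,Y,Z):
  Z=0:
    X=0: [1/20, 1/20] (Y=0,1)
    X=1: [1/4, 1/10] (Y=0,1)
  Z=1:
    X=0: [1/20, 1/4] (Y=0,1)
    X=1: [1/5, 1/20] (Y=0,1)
0.1824 bits

Conditional mutual information: I(X;Y|Z) = H(X|Z) + H(Y|Z) - H(X,Y|Z)

H(Z) = 0.9928
H(X,Z) = 1.8834 → H(X|Z) = 0.8906
H(Y,Z) = 1.9527 → H(Y|Z) = 0.9599
H(X,Y,Z) = 2.6610 → H(X,Y|Z) = 1.6682

I(X;Y|Z) = 0.8906 + 0.9599 - 1.6682 = 0.1824 bits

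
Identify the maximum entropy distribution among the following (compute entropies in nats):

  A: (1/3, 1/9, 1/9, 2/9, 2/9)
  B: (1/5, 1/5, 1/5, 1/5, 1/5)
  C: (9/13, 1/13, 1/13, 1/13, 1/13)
B

For a discrete distribution over n outcomes, entropy is maximized by the uniform distribution.

Computing entropies:
H(A) = 1.5230 nats
H(B) = 1.6094 nats
H(C) = 1.0438 nats

The uniform distribution (where all probabilities equal 1/5) achieves the maximum entropy of log_e(5) = 1.6094 nats.

Distribution B has the highest entropy.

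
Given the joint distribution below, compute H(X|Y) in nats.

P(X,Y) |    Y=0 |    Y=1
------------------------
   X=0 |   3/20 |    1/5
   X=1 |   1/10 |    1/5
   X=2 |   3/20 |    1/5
1.0920 nats

Using the chain rule: H(X|Y) = H(X,Y) - H(Y)

First, compute H(X,Y) = 1.7651 nats

Marginal P(Y) = (2/5, 3/5)
H(Y) = 0.6730 nats

H(X|Y) = H(X,Y) - H(Y) = 1.7651 - 0.6730 = 1.0920 nats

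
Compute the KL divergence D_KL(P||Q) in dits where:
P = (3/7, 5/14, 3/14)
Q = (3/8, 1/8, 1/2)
0.1088 dits

KL divergence: D_KL(P||Q) = Σ p(x) log(p(x)/q(x))

Computing term by term:
  x=0: 3/7 × log_10[(3/7)/(3/8)] = 3/7 × 0.0580 = 0.0249
  x=1: 5/14 × log_10[(5/14)/(1/8)] = 5/14 × 0.4559 = 0.1628
  x=2: 3/14 × log_10[(3/14)/(1/2)] = 3/14 × -0.3680 = -0.0789

D_KL(P||Q) = 0.1088 dits

Note: KL divergence is always non-negative and equals 0 iff P = Q.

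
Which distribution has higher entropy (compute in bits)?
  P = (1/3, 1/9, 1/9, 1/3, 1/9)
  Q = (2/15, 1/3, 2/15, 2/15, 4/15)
Q

Computing entropies in bits:
H(P) = 2.1133
H(Q) = 2.1996

Distribution Q has higher entropy.

Intuition: The distribution closer to uniform (more spread out) has higher entropy.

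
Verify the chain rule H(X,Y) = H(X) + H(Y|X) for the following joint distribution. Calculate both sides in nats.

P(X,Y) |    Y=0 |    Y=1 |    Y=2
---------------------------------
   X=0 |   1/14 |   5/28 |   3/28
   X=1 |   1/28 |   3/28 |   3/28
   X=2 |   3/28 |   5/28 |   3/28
H(X,Y) = 2.1194, H(X) = 1.0813, H(Y|X) = 1.0380 (all in nats)

Chain rule: H(X,Y) = H(X) + H(Y|X)

Left side — joint entropy directly:
H(X,Y) = -Σ p(x,y) log p(x,y) = 2.1194 nats

Right side — compute H(Y|X) from the conditional distributions:
P(X) = (5/14, 1/4, 11/28), so H(X) = 1.0813 nats
H(Y|X) = Σ_x P(X=x) · H(Y|X=x):
  P(Y|X=0) = (1/5, 1/2, 3/10), H(Y|X=0) = 1.0297, weight P(X=0) = 5/14
  P(Y|X=1) = (1/7, 3/7, 3/7), H(Y|X=1) = 1.0042, weight P(X=1) = 1/4
  P(Y|X=2) = (3/11, 5/11, 3/11), H(Y|X=2) = 1.0671, weight P(X=2) = 11/28
H(Y|X) = 1.0380 nats

H(X) + H(Y|X) = 1.0813 + 1.0380 = 2.1194 nats

Both sides equal 2.1194 nats. ✓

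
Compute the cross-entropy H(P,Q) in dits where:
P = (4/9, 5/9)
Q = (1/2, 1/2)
0.3010 dits

Cross-entropy: H(P,Q) = -Σ p(x) log q(x)

Alternatively: H(P,Q) = H(P) + D_KL(P||Q)
H(P) = 0.2983 dits
D_KL(P||Q) = 0.0027 dits

H(P,Q) = 0.2983 + 0.0027 = 0.3010 dits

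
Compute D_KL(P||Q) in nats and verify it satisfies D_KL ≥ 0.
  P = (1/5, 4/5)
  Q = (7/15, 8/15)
0.1549 nats

KL divergence satisfies the Gibbs inequality: D_KL(P||Q) ≥ 0 for all distributions P, Q.

D_KL(P||Q) = Σ p(x) log(p(x)/q(x))
Term by term:
  x=0: 1/5 × log_e[(1/5)/(7/15)] = -0.1695
  x=1: 4/5 × log_e[(4/5)/(8/15)] = 0.3244
D_KL(P||Q) = 0.1549 nats

D_KL(P||Q) = 0.1549 ≥ 0 ✓

This non-negativity is a fundamental property: relative entropy cannot be negative because it measures how different Q is from P.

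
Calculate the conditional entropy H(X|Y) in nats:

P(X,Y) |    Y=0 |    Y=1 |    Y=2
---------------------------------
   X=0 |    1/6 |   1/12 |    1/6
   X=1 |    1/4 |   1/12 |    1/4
0.6764 nats

Using the chain rule: H(X|Y) = H(X,Y) - H(Y)

First, compute H(X,Y) = 1.7046 nats

Marginal P(Y) = (5/12, 1/6, 5/12)
H(Y) = 1.0282 nats

H(X|Y) = H(X,Y) - H(Y) = 1.7046 - 1.0282 = 0.6764 nats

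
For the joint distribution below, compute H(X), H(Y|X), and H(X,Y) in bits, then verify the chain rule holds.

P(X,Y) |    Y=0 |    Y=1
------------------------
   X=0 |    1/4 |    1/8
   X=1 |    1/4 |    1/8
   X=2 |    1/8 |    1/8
H(X,Y) = 2.5000, H(X) = 1.5613, H(Y|X) = 0.9387 (all in bits)

Chain rule: H(X,Y) = H(X) + H(Y|X)

Left side — joint entropy directly:
H(X,Y) = -Σ p(x,y) log p(x,y) = 2.5000 bits

Right side — compute H(Y|X) from the conditional distributions:
P(X) = (3/8, 3/8, 1/4), so H(X) = 1.5613 bits
H(Y|X) = Σ_x P(X=x) · H(Y|X=x):
  P(Y|X=0) = (2/3, 1/3), H(Y|X=0) = 0.9183, weight P(X=0) = 3/8
  P(Y|X=1) = (2/3, 1/3), H(Y|X=1) = 0.9183, weight P(X=1) = 3/8
  P(Y|X=2) = (1/2, 1/2), H(Y|X=2) = 1.0000, weight P(X=2) = 1/4
H(Y|X) = 0.9387 bits

H(X) + H(Y|X) = 1.5613 + 0.9387 = 2.5000 bits

Both sides equal 2.5000 bits. ✓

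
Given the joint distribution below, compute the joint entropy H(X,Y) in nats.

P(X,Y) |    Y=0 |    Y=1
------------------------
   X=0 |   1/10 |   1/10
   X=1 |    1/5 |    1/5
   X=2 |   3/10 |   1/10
1.6957 nats

Joint entropy is H(X,Y) = -Σ_{x,y} p(x,y) log p(x,y).

Summing over all non-zero entries:
H(X,Y) = -[1/10·log_e(1/10) + 1/10·log_e(1/10) + 1/5·log_e(1/5) + 1/5·log_e(1/5) + 3/10·log_e(3/10) + 1/10·log_e(1/10)]
H(X,Y) = 1.6957 nats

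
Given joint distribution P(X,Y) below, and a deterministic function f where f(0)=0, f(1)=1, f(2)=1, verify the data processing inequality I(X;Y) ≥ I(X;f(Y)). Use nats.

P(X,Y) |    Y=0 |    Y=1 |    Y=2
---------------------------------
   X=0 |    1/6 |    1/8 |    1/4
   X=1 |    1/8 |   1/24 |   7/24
I(X;Y) = 0.0229, I(X;f(Y)) = 0.0007, inequality holds: 0.0229 ≥ 0.0007

Data Processing Inequality: For any Markov chain X → Y → Z, we have I(X;Y) ≥ I(X;Z).

Here Z = f(Y) is a deterministic function of Y, forming X → Y → Z.

Original I(X;Y) = 0.0229 nats

After applying f:
P(X,Z) where Z=f(Y):
- P(X,Z=0) = P(X,Y=0)
- P(X,Z=1) = P(X,Y=1) + P(X,Y=2)

I(X;Z) = I(X;f(Y)) = 0.0007 nats

Verification: 0.0229 ≥ 0.0007 ✓

Information cannot be created by processing; the function f can only lose information about X.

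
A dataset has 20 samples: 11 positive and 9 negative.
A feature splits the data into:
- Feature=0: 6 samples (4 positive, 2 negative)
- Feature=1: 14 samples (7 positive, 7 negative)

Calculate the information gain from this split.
0.0173 bits

Information Gain = H(Y) - H(Y|Feature)

Before split:
P(positive) = 11/20 = 0.5500
H(Y) = 0.9928 bits

After split:
Feature=0: H = 0.9183 bits (weight = 6/20)
Feature=1: H = 1.0000 bits (weight = 14/20)
H(Y|Feature) = (6/20)×0.9183 + (14/20)×1.0000 = 0.9755 bits

Information Gain = 0.9928 - 0.9755 = 0.0173 bits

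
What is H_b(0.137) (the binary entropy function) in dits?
0.1735 dits

The binary entropy function is:
H(p) = -p log(p) - (1-p) log(1-p)

H(0.137) = -0.137 × log_10(0.137) - 0.863 × log_10(0.863)
H(0.137) = 0.1735 dits

Note: Binary entropy is maximized at p=0.5 (H=1 bit) and minimized at p=0 or p=1 (H=0).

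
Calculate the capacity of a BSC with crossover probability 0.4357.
0.0120 bits

For a binary symmetric channel (BSC) with error probability p:
Capacity C = 1 - H(p) bits per symbol

where H(p) = -p log₂(p) - (1-p) log₂(1-p) is the binary entropy function.

H(0.4357) = 0.9880 bits
C = 1 - 0.9880 = 0.0120 bits per symbol

This means we can reliably transmit up to 0.0120 bits of information per channel use.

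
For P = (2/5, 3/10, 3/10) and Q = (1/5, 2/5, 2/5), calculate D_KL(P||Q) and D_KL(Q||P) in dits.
D_KL(P||Q) = 0.0454, D_KL(Q||P) = 0.0397

KL divergence is not symmetric: D_KL(P||Q) ≠ D_KL(Q||P) in general.

D_KL(P||Q) = 0.0454 dits
D_KL(Q||P) = 0.0397 dits

No, they are not equal!

This asymmetry is why KL divergence is not a true distance metric.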